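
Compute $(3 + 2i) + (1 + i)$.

(3 + 1) + (2 + 1)i = 4 + 3i


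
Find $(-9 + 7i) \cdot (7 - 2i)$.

(a1*a2 - b1*b2) + (a1*b2 + b1*a2)i
= (-63 - (-14)) + (18 + 49)i
= -49 + 67i


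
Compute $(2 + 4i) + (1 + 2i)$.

(2 + 1) + (4 + 2)i = 3 + 6i


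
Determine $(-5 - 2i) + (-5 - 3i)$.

(-5 + (-5)) + (-2 + (-3))i = -10 - 5i


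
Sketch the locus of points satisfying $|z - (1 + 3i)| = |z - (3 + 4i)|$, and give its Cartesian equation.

|z - z1| = |z - z2| means z is equidistant from z1 and z2,
i.e. the perpendicular bisector of the segment from (1, 3) to (3, 4) (midpoint (2, 7/2)).
With z = x + yi, square both sides:
(x - 1)^2 + (y - 3)^2 = (x - 3)^2 + (y - 4)^2
The x^2 and y^2 terms cancel: 4x + 2y = 25 - 10 = 15
Simplify: 4x + 2y = 15
Locus: Perpendicular bisector of the segment from (1, 3) to (3, 4): the line 4x + 2y = 15


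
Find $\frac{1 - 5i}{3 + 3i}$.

Multiply numerator and denominator by conjugate (3 - 3i):
= (1 - 5i)(3 - 3i) / (3^2 + 3^2)
= (-12 - 18i) / 18
Divide through by 6: (-2 - 3i) / 3
= -2/3 - i


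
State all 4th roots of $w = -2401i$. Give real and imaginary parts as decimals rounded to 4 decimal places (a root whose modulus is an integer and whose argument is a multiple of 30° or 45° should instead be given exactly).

|w| = 2401, arg(w) = 270°
Root modulus = 2401^(1/4) = 7
Root arguments: θ_k = (270° + 360°k)/4 for k = 0, 1, ..., 3
Compute each root as (root modulus)(cos θ_k + i sin θ_k) using full-precision intermediates, then round to 4 decimal places.
Roots: 2.6788 + 6.4672i, -6.4672 + 2.6788i, -2.6788 - 6.4672i, 6.4672 - 2.6788i


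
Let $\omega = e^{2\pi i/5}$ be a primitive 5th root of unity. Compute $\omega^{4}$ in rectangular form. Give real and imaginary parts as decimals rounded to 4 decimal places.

ω^4 = e^(2πi·4/5) = e^(i·8π/5)
= cos(8π/5) + i sin(8π/5)
= 0.3090 - 0.9511i


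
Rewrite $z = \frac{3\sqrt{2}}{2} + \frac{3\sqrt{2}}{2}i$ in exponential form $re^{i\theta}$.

r = |z| = sqrt((3*sqrt(2)/2)^2 + (3*sqrt(2)/2)^2) = sqrt(9/2 + 9/2) = sqrt(9) = 3
θ = arctan(b/a) = arctan(2.1213/2.1213) (quadrant-adjusted) = 45° = π/4
z = 3e^(i*π/4)


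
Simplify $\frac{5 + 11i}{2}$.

Divisor is real, so divide each part by 2:
= 5/2 + (11/2)i


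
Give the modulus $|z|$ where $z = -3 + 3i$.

|z| = sqrt(a^2 + b^2) = sqrt((-3)^2 + 3^2) = sqrt(18) = sqrt(18)


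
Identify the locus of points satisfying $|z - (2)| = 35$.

|z - z0| = r describes a circle centered at z0 with radius r
Here z0 = 2 and r = 35
Locus: Circle centered at (2, 0) with radius 35


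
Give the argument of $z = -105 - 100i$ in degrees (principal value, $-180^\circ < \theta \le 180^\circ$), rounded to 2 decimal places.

θ = arctan(b/a) = arctan(-100/-105) (quadrant-adjusted) = -136.40°


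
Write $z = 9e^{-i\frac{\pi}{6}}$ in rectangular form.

a = r cos θ = 9 * sqrt(3)/2 = 9*sqrt(3)/2
b = r sin θ = 9 * -1/2 = -9/2
z = 9*sqrt(3)/2 - (9/2)i


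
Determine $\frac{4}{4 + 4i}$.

Multiply numerator and denominator by conjugate (4 - 4i):
= (4)(4 - 4i) / (4^2 + 4^2)
= (16 - 16i) / 32
Divide through by 16: (1 - i) / 2
= 1/2 - (1/2)i


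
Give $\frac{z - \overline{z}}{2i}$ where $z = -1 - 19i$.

z - conjugate(z) = 2bi
(z - conjugate(z))/(2i) = 2bi/(2i) = b = -19


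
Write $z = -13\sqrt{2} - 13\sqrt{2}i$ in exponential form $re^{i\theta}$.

r = |z| = sqrt((-13*sqrt(2))^2 + (-13*sqrt(2))^2) = sqrt(338 + 338) = sqrt(676) = 26
θ = arctan(b/a) = arctan(-18.3848/-18.3848) (quadrant-adjusted) = -135° = -3π/4
z = 26e^(-i*3π/4)


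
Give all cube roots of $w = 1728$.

|w| = 1728, arg(w) = 0°
Root modulus = 1728^(1/3) = 12
Root arguments: θ_k = (0° + 360°k)/3 for k = 0, 1, ..., 2
Roots: 12, -6 + 6*sqrt(3)i, -6 - 6*sqrt(3)i


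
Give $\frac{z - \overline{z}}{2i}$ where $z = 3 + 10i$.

z - conjugate(z) = 2bi
(z - conjugate(z))/(2i) = 2bi/(2i) = b = 10


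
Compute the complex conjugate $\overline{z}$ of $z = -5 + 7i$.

If z = a + bi, then conjugate(z) = a - bi
conjugate(-5 + 7i) = -5 - 7i


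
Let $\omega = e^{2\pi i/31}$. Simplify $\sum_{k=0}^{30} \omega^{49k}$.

Let ζ = ω^49 = e^(2πi·49/31). Since 31 ∤ 49, ζ ≠ 1.
Sum = Σ_{k=0}^{30} ζ^k = (ζ^31 - 1)/(ζ - 1) = (ω^{49·31} - 1)/(ζ - 1) = (1 - 1)/(ζ - 1) = 0


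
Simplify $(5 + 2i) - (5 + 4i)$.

(5 - 5) + (2 - 4)i = -2i


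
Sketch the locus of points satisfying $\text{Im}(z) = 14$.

Im(z) = y where z = x + yi; the equation y = 14 is satisfied by all points with that y-coordinate
Locus: Horizontal line y = 14


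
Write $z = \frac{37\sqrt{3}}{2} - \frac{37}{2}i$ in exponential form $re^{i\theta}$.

r = |z| = sqrt((37*sqrt(3)/2)^2 + (-37/2)^2) = sqrt(4107/4 + 1369/4) = sqrt(1369) = 37
θ = arctan(b/a) = arctan(-18.5/32.0429) (quadrant-adjusted) = -30° = -π/6
z = 37e^(-i*π/6)


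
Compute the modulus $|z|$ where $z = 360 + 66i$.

|z| = sqrt(a^2 + b^2) = sqrt(360^2 + 66^2) = sqrt(133956) = 366


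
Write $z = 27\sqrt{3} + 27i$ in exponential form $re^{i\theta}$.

r = |z| = sqrt((27*sqrt(3))^2 + (27)^2) = sqrt(2187 + 729) = sqrt(2916) = 54
θ = arctan(b/a) = arctan(27/46.7654) (quadrant-adjusted) = 30° = π/6
z = 54e^(i*π/6)


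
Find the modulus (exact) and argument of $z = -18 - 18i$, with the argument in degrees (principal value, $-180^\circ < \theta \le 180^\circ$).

|z| = sqrt((-18)^2 + (-18)^2) = sqrt(648)
arg(z) = arctan(b/a) = arctan(-18/-18) (quadrant-adjusted) = -135°


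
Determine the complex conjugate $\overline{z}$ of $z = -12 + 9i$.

If z = a + bi, then conjugate(z) = a - bi
conjugate(-12 + 9i) = -12 - 9i


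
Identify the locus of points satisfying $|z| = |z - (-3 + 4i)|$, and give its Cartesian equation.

|z - z1| = |z - z2| means z is equidistant from z1 and z2,
i.e. the perpendicular bisector of the segment from (0, 0) to (-3, 4) (midpoint (-3/2, 2)).
With z = x + yi, square both sides:
(x - 0)^2 + (y - 0)^2 = (x - (-3))^2 + (y - 4)^2
The x^2 and y^2 terms cancel: -6x + 8y = 25 - 0 = 25
Simplify: 6x - 8y = -25
Locus: Perpendicular bisector of the segment from (0, 0) to (-3, 4): the line 6x - 8y = -25


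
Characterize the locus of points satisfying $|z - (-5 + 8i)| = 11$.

|z - z0| = r describes a circle centered at z0 with radius r
Here z0 = -5 + 8i and r = 11
Locus: Circle centered at (-5, 8) with radius 11


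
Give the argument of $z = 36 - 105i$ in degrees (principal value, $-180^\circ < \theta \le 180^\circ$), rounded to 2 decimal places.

θ = arctan(b/a) = arctan(-105/36) (quadrant-adjusted) = -71.08°


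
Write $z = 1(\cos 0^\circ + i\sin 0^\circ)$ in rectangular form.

a = r cos θ = 1 * 1 = 1
b = r sin θ = 1 * 0 = 0
z = 1


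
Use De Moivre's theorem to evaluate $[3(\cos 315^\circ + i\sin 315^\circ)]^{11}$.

By De Moivre: z^n = r^n(cos(nθ) + i sin(nθ))
= 3^11(cos(11*315°) + i sin(11*315°))
= 177147(cos 225° + i sin 225°)
= -177147*sqrt(2)/2 - (177147*sqrt(2)/2)i


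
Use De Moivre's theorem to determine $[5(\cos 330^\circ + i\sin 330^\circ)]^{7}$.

By De Moivre: z^n = r^n(cos(nθ) + i sin(nθ))
= 5^7(cos(7*330°) + i sin(7*330°))
= 78125(cos 150° + i sin 150°)
= -78125*sqrt(3)/2 + (78125/2)i


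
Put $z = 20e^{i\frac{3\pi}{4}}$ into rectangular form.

a = r cos θ = 20 * -sqrt(2)/2 = -10*sqrt(2)
b = r sin θ = 20 * sqrt(2)/2 = 10*sqrt(2)
z = -10*sqrt(2) + 10*sqrt(2)i


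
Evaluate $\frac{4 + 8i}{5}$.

Divisor is real, so divide each part by 5:
= 4/5 + (8/5)i


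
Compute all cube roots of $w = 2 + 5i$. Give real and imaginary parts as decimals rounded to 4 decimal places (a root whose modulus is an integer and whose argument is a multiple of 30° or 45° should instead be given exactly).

|w| = sqrt(29) ≈ 5.385165, arg(w) ≈ 68.198591°
Root modulus = sqrt(29)^(1/3) ≈ 1.752803
Root arguments: θ_k = (arg(w) + 360°k)/3 for k = 0, 1, ..., 2
Compute each root as (root modulus)(cos θ_k + i sin θ_k) using full-precision intermediates, then round to 4 decimal places.
Roots: 1.6166 + 0.6773i, -1.3949 + 1.0614i, -0.2217 - 1.7387i


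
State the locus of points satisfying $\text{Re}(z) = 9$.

Re(z) = x where z = x + yi; the equation x = 9 is satisfied by all points with that x-coordinate
Locus: Vertical line x = 9


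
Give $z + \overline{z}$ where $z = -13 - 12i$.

z + conjugate(z) = (a + bi) + (a - bi) = 2a
= 2 * (-13) = -26


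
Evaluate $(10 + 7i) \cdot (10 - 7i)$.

(a1*a2 - b1*b2) + (a1*b2 + b1*a2)i
= (100 - (-49)) + (-70 + 70)i
= 149


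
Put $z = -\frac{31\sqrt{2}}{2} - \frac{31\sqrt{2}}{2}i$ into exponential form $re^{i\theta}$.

r = |z| = sqrt((-31*sqrt(2)/2)^2 + (-31*sqrt(2)/2)^2) = sqrt(961/2 + 961/2) = sqrt(961) = 31
θ = arctan(b/a) = arctan(-21.9203/-21.9203) (quadrant-adjusted) = -135° = -3π/4
z = 31e^(-i*3π/4)


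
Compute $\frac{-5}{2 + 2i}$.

Multiply numerator and denominator by conjugate (2 - 2i):
= (-5)(2 - 2i) / (2^2 + 2^2)
= (-10 + 10i) / 8
Divide through by 2: (-5 + 5i) / 4
= -5/4 + (5/4)i


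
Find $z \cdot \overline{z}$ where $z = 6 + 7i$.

z * conjugate(z) = |z|^2 = a^2 + b^2
= 6^2 + 7^2 = 85


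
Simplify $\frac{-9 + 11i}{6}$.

Divisor is real, so divide each part by 6:
= -3/2 + (11/6)i


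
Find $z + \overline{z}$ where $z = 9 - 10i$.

z + conjugate(z) = (a + bi) + (a - bi) = 2a
= 2 * 9 = 18


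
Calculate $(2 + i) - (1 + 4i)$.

(2 - 1) + (1 - 4)i = 1 - 3i


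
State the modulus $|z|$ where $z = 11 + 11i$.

|z| = sqrt(a^2 + b^2) = sqrt(11^2 + 11^2) = sqrt(242) = sqrt(242)


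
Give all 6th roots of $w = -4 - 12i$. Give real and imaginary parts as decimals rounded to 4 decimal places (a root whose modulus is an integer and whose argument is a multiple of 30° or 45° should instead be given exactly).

|w| = sqrt(160) ≈ 12.649111, arg(w) ≈ 251.565051°
Root modulus = sqrt(160)^(1/6) ≈ 1.526429
Root arguments: θ_k = (arg(w) + 360°k)/6 for k = 0, 1, ..., 5
Compute each root as (root modulus)(cos θ_k + i sin θ_k) using full-precision intermediates, then round to 4 decimal places.
Roots: 1.1356 + 1.0199i, -0.3155 + 1.4935i, -1.4511 + 0.4735i, -1.1356 - 1.0199i, 0.3155 - 1.4935i, 1.4511 - 0.4735i


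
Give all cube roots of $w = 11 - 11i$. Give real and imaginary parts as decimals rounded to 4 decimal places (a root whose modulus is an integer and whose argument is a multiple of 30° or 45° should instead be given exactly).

|w| = sqrt(242) ≈ 15.556349, arg(w) = 315°
Root modulus = sqrt(242)^(1/3) ≈ 2.496333
Root arguments: θ_k = (315° + 360°k)/3 for k = 0, 1, ..., 2
Compute each root as (root modulus)(cos θ_k + i sin θ_k) using full-precision intermediates, then round to 4 decimal places.
Roots: -0.6461 + 2.4113i, -1.7652 - 1.7652i, 2.4113 - 0.6461i


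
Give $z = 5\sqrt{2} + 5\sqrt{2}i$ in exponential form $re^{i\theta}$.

r = |z| = sqrt((5*sqrt(2))^2 + (5*sqrt(2))^2) = sqrt(50 + 50) = sqrt(100) = 10
θ = arctan(b/a) = arctan(7.0711/7.0711) (quadrant-adjusted) = 45° = π/4
z = 10e^(i*π/4)


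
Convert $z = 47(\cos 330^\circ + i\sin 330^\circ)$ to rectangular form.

a = r cos θ = 47 * sqrt(3)/2 = 47*sqrt(3)/2
b = r sin θ = 47 * -1/2 = -47/2
z = 47*sqrt(3)/2 - (47/2)i


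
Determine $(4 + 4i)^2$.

(a + bi)^2 = a^2 - b^2 + 2abi
= 4^2 - 4^2 + 2*4*4i
= 32i


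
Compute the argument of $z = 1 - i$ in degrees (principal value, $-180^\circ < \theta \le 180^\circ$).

θ = arctan(b/a) = arctan(-1/1) (quadrant-adjusted) = -45°


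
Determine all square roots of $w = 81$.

|w| = 81, arg(w) = 0°
Root modulus = 81^(1/2) = 9
Root arguments: θ_k = (0° + 360°k)/2 for k = 0, 1, ..., 1
Roots: 9, -9


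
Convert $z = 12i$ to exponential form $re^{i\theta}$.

r = |z| = sqrt((0)^2 + (12)^2) = sqrt(0 + 144) = sqrt(144) = 12
a = 0 and b > 0, so z lies on the positive imaginary axis: θ = 90° = π/2
z = 12e^(i*π/2)


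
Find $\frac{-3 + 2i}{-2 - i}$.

Multiply numerator and denominator by conjugate (-2 + i):
= (-3 + 2i)(-2 + i) / ((-2)^2 + (-1)^2)
= (4 - 7i) / 5
= 4/5 - (7/5)i


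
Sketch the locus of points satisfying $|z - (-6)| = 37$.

|z - z0| = r describes a circle centered at z0 with radius r
Here z0 = -6 and r = 37
Locus: Circle centered at (-6, 0) with radius 37


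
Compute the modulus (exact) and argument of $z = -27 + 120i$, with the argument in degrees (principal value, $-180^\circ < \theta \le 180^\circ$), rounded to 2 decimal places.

|z| = sqrt((-27)^2 + 120^2) = 123
arg(z) = arctan(b/a) = arctan(120/-27) (quadrant-adjusted) = 102.68°


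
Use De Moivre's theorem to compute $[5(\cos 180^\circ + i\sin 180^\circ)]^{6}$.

By De Moivre: z^n = r^n(cos(nθ) + i sin(nθ))
= 5^6(cos(6*180°) + i sin(6*180°))
= 15625(cos 0° + i sin 0°)
= 15625


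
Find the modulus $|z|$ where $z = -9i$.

|z| = sqrt(a^2 + b^2) = sqrt(0^2 + (-9)^2) = sqrt(81) = 9


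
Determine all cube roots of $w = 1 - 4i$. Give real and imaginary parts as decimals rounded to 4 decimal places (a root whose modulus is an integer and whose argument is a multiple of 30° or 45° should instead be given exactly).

|w| = sqrt(17) ≈ 4.123106, arg(w) ≈ 284.036243°
Root modulus = sqrt(17)^(1/3) ≈ 1.603522
Root arguments: θ_k = (arg(w) + 360°k)/3 for k = 0, 1, ..., 2
Compute each root as (root modulus)(cos θ_k + i sin θ_k) using full-precision intermediates, then round to 4 decimal places.
Roots: -0.1308 + 1.5982i, -1.3187 - 0.9124i, 1.4495 - 0.6858i


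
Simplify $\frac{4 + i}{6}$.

Divisor is real, so divide each part by 6:
= 2/3 + (1/6)i


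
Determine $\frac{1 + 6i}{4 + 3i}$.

Multiply numerator and denominator by conjugate (4 - 3i):
= (1 + 6i)(4 - 3i) / (4^2 + 3^2)
= (22 + 21i) / 25
= 22/25 + (21/25)i


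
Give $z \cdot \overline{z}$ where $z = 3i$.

z * conjugate(z) = |z|^2 = a^2 + b^2
= 0^2 + 3^2 = 9


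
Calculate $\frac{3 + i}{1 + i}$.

Multiply numerator and denominator by conjugate (1 - i):
= (3 + i)(1 - i) / (1^2 + 1^2)
= (4 - 2i) / 2
= 2 - i


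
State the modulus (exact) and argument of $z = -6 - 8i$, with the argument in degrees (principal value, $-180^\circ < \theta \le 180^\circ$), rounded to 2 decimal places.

|z| = sqrt((-6)^2 + (-8)^2) = 10
arg(z) = arctan(b/a) = arctan(-8/-6) (quadrant-adjusted) = -126.87°


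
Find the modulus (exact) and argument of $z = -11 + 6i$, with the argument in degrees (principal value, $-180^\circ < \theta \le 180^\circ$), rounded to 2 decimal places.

|z| = sqrt((-11)^2 + 6^2) = sqrt(157)
arg(z) = arctan(b/a) = arctan(6/-11) (quadrant-adjusted) = 151.39°


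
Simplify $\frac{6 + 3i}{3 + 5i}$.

Multiply numerator and denominator by conjugate (3 - 5i):
= (6 + 3i)(3 - 5i) / (3^2 + 5^2)
= (33 - 21i) / 34
= 33/34 - (21/34)i


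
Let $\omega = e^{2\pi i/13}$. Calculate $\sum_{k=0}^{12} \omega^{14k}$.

Let ζ = ω^14 = e^(2πi·14/13). Since 13 ∤ 14, ζ ≠ 1.
Sum = Σ_{k=0}^{12} ζ^k = (ζ^13 - 1)/(ζ - 1) = (ω^{14·13} - 1)/(ζ - 1) = (1 - 1)/(ζ - 1) = 0


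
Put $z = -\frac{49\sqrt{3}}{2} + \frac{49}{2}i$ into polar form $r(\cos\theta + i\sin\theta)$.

r = |z| = sqrt(a^2 + b^2) = sqrt((-49*sqrt(3)/2)^2 + (49/2)^2) = sqrt(7203/4 + 2401/4) = sqrt(2401) = 49
θ = arctan(b/a) = arctan(24.5/-42.4352) (quadrant-adjusted) = 150°
z = 49(cos 150° + i sin 150°)


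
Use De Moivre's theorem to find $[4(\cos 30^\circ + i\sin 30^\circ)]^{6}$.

By De Moivre: z^n = r^n(cos(nθ) + i sin(nθ))
= 4^6(cos(6*30°) + i sin(6*30°))
= 4096(cos 180° + i sin 180°)
= -4096


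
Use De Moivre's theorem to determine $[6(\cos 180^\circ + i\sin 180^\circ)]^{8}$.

By De Moivre: z^n = r^n(cos(nθ) + i sin(nθ))
= 6^8(cos(8*180°) + i sin(8*180°))
= 1679616(cos 0° + i sin 0°)
= 1679616


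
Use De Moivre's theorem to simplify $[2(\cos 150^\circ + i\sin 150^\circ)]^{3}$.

By De Moivre: z^n = r^n(cos(nθ) + i sin(nθ))
= 2^3(cos(3*150°) + i sin(3*150°))
= 8(cos 90° + i sin 90°)
= 8i


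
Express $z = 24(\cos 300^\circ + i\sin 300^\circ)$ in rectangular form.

a = r cos θ = 24 * 1/2 = 12
b = r sin θ = 24 * -sqrt(3)/2 = -12*sqrt(3)
z = 12 - 12*sqrt(3)i


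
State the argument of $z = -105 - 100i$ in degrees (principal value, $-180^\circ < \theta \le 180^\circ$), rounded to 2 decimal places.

θ = arctan(b/a) = arctan(-100/-105) (quadrant-adjusted) = -136.40°


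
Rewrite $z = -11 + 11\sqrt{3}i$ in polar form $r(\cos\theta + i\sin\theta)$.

r = |z| = sqrt(a^2 + b^2) = sqrt((-11)^2 + (11*sqrt(3))^2) = sqrt(121 + 363) = sqrt(484) = 22
θ = arctan(b/a) = arctan(19.0526/-11) (quadrant-adjusted) = 120°
z = 22(cos 120° + i sin 120°)


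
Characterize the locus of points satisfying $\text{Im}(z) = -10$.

Im(z) = y where z = x + yi; the equation y = -10 is satisfied by all points with that y-coordinate
Locus: Horizontal line y = -10


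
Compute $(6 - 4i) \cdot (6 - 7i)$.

(a1*a2 - b1*b2) + (a1*b2 + b1*a2)i
= (36 - 28) + (-42 + (-24))i
= 8 - 66i


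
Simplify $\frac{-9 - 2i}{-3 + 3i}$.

Multiply numerator and denominator by conjugate (-3 - 3i):
= (-9 - 2i)(-3 - 3i) / ((-3)^2 + 3^2)
= (21 + 33i) / 18
Divide through by 3: (7 + 11i) / 6
= 7/6 + (11/6)i


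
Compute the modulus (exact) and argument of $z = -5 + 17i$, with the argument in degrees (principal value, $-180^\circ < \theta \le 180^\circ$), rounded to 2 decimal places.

|z| = sqrt((-5)^2 + 17^2) = sqrt(314)
arg(z) = arctan(b/a) = arctan(17/-5) (quadrant-adjusted) = 106.39°


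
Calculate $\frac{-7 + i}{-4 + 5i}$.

Multiply numerator and denominator by conjugate (-4 - 5i):
= (-7 + i)(-4 - 5i) / ((-4)^2 + 5^2)
= (33 + 31i) / 41
= 33/41 + (31/41)i


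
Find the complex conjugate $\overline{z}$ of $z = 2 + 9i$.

If z = a + bi, then conjugate(z) = a - bi
conjugate(2 + 9i) = 2 - 9i


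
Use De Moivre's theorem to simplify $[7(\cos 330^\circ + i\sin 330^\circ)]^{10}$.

By De Moivre: z^n = r^n(cos(nθ) + i sin(nθ))
= 7^10(cos(10*330°) + i sin(10*330°))
= 282475249(cos 60° + i sin 60°)
= 282475249/2 + (282475249*sqrt(3)/2)i


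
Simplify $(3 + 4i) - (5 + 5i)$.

(3 - 5) + (4 - 5)i = -2 - i


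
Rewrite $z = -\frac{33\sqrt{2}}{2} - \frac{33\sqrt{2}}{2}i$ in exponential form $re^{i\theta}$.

r = |z| = sqrt((-33*sqrt(2)/2)^2 + (-33*sqrt(2)/2)^2) = sqrt(1089/2 + 1089/2) = sqrt(1089) = 33
θ = arctan(b/a) = arctan(-23.3345/-23.3345) (quadrant-adjusted) = 225° = 5π/4
z = 33e^(i*5π/4)


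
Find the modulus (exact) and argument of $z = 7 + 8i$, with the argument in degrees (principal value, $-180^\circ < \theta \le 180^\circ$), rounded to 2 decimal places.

|z| = sqrt(7^2 + 8^2) = sqrt(113)
arg(z) = arctan(b/a) = arctan(8/7) (quadrant-adjusted) = 48.81°


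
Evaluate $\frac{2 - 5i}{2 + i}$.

Multiply numerator and denominator by conjugate (2 - i):
= (2 - 5i)(2 - i) / (2^2 + 1^2)
= (-1 - 12i) / 5
= -1/5 - (12/5)i


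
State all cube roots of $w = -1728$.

|w| = 1728, arg(w) = 180°
Root modulus = 1728^(1/3) = 12
Root arguments: θ_k = (180° + 360°k)/3 for k = 0, 1, ..., 2
Roots: 6 + 6*sqrt(3)i, -12, 6 - 6*sqrt(3)i


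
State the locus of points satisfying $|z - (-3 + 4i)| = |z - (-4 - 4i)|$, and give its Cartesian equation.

|z - z1| = |z - z2| means z is equidistant from z1 and z2,
i.e. the perpendicular bisector of the segment from (-3, 4) to (-4, -4) (midpoint (-7/2, 0)).
With z = x + yi, square both sides:
(x - (-3))^2 + (y - 4)^2 = (x - (-4))^2 + (y - (-4))^2
The x^2 and y^2 terms cancel: -2x + (-16)y = 32 - 25 = 7
Simplify: 2x + 16y = -7
Locus: Perpendicular bisector of the segment from (-3, 4) to (-4, -4): the line 2x + 16y = -7


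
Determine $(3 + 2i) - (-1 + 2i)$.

(3 - (-1)) + (2 - 2)i = 4


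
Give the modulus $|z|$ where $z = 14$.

|z| = sqrt(a^2 + b^2) = sqrt(14^2 + 0^2) = sqrt(196) = 14


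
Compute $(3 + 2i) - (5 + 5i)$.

(3 - 5) + (2 - 5)i = -2 - 3i


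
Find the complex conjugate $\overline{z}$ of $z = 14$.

If z = a + bi, then conjugate(z) = a - bi
conjugate(14) = 14


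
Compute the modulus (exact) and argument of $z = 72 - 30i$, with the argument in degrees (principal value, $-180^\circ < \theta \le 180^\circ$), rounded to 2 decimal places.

|z| = sqrt(72^2 + (-30)^2) = 78
arg(z) = arctan(b/a) = arctan(-30/72) (quadrant-adjusted) = -22.62°


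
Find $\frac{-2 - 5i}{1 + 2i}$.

Multiply numerator and denominator by conjugate (1 - 2i):
= (-2 - 5i)(1 - 2i) / (1^2 + 2^2)
= (-12 - i) / 5
= -12/5 - (1/5)i


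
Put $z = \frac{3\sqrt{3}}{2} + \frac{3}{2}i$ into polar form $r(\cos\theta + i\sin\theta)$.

r = |z| = sqrt(a^2 + b^2) = sqrt((3*sqrt(3)/2)^2 + (3/2)^2) = sqrt(27/4 + 9/4) = sqrt(9) = 3
θ = arctan(b/a) = arctan(1.5/2.5981) (quadrant-adjusted) = 30°
z = 3(cos 30° + i sin 30°)


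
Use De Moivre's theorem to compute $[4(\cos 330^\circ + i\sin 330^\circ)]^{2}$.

By De Moivre: z^n = r^n(cos(nθ) + i sin(nθ))
= 4^2(cos(2*330°) + i sin(2*330°))
= 16(cos 300° + i sin 300°)
= 8 - 8*sqrt(3)i


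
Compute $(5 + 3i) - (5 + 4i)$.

(5 - 5) + (3 - 4)i = -i


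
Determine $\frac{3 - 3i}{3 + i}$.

Multiply numerator and denominator by conjugate (3 - i):
= (3 - 3i)(3 - i) / (3^2 + 1^2)
= (6 - 12i) / 10
Divide through by 2: (3 - 6i) / 5
= 3/5 - (6/5)i


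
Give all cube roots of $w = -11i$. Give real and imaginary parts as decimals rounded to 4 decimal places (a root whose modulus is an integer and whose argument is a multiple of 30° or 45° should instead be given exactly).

|w| = 11, arg(w) = 270°
Root modulus = 11^(1/3) ≈ 2.223980
Root arguments: θ_k = (270° + 360°k)/3 for k = 0, 1, ..., 2
Compute each root as (root modulus)(cos θ_k + i sin θ_k) using full-precision intermediates, then round to 4 decimal places.
Roots: 2.2240i, -1.9260 - 1.1120i, 1.9260 - 1.1120i


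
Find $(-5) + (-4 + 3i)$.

(-5 + (-4)) + (0 + 3)i = -9 + 3i


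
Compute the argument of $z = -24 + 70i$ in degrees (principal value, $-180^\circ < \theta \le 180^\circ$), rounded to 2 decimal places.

θ = arctan(b/a) = arctan(70/-24) (quadrant-adjusted) = 108.92°


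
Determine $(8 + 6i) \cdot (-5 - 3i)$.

(a1*a2 - b1*b2) + (a1*b2 + b1*a2)i
= (-40 - (-18)) + (-24 + (-30))i
= -22 - 54i


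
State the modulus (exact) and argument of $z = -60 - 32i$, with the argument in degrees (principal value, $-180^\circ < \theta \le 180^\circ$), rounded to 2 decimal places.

|z| = sqrt((-60)^2 + (-32)^2) = 68
arg(z) = arctan(b/a) = arctan(-32/-60) (quadrant-adjusted) = -151.93°


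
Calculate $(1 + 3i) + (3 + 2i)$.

(1 + 3) + (3 + 2)i = 4 + 5i


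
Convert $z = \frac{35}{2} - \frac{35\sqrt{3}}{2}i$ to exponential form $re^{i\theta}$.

r = |z| = sqrt((35/2)^2 + (-35*sqrt(3)/2)^2) = sqrt(1225/4 + 3675/4) = sqrt(1225) = 35
θ = arctan(b/a) = arctan(-30.3109/17.5) (quadrant-adjusted) = -60° = -π/3
z = 35e^(-i*π/3)


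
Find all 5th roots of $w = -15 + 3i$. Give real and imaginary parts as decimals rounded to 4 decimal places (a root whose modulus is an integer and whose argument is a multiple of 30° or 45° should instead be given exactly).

|w| = sqrt(234) ≈ 15.297059, arg(w) ≈ 168.690068°
Root modulus = sqrt(234)^(1/5) ≈ 1.725526
Root arguments: θ_k = (arg(w) + 360°k)/5 for k = 0, 1, ..., 4
Compute each root as (root modulus)(cos θ_k + i sin θ_k) using full-precision intermediates, then round to 4 decimal places.
Roots: 1.4349 + 0.9584i, -0.4680 + 1.6608i, -1.7242 + 0.0681i, -0.5976 - 1.6187i, 1.3549 - 1.0685i


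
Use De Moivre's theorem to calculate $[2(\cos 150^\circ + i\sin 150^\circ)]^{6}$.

By De Moivre: z^n = r^n(cos(nθ) + i sin(nθ))
= 2^6(cos(6*150°) + i sin(6*150°))
= 64(cos 180° + i sin 180°)
= -64


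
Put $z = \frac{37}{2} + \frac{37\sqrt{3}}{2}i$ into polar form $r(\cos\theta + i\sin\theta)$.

r = |z| = sqrt(a^2 + b^2) = sqrt((37/2)^2 + (37*sqrt(3)/2)^2) = sqrt(1369/4 + 4107/4) = sqrt(1369) = 37
θ = arctan(b/a) = arctan(32.0429/18.5) (quadrant-adjusted) = 60°
z = 37(cos 60° + i sin 60°)


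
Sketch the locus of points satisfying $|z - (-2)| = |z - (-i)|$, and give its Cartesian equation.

|z - z1| = |z - z2| means z is equidistant from z1 and z2,
i.e. the perpendicular bisector of the segment from (-2, 0) to (0, -1) (midpoint (-1, -1/2)).
With z = x + yi, square both sides:
(x - (-2))^2 + (y - 0)^2 = (x - 0)^2 + (y - (-1))^2
The x^2 and y^2 terms cancel: 4x + (-2)y = 1 - 4 = -3
Simplify: 4x - 2y = -3
Locus: Perpendicular bisector of the segment from (-2, 0) to (0, -1): the line 4x - 2y = -3


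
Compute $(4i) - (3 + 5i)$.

(0 - 3) + (4 - 5)i = -3 - i


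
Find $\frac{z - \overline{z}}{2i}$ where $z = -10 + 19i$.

z - conjugate(z) = 2bi
(z - conjugate(z))/(2i) = 2bi/(2i) = b = 19


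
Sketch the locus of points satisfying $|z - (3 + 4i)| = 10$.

|z - z0| = r describes a circle centered at z0 with radius r
Here z0 = 3 + 4i and r = 10
Locus: Circle centered at (3, 4) with radius 10


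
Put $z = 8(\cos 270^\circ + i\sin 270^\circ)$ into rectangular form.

a = r cos θ = 8 * 0 = 0
b = r sin θ = 8 * -1 = -8
z = -8i


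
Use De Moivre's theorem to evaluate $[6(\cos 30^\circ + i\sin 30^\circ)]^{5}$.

By De Moivre: z^n = r^n(cos(nθ) + i sin(nθ))
= 6^5(cos(5*30°) + i sin(5*30°))
= 7776(cos 150° + i sin 150°)
= -3888*sqrt(3) + 3888i


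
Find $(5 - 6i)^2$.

(a + bi)^2 = a^2 - b^2 + 2abi
= 5^2 - (-6)^2 + 2*5*(-6)i
= -11 - 60i


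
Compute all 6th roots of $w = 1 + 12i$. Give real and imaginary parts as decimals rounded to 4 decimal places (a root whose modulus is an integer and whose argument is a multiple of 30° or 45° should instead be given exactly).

|w| = sqrt(145) ≈ 12.041595, arg(w) ≈ 85.236358°
Root modulus = sqrt(145)^(1/6) ≈ 1.513959
Root arguments: θ_k = (arg(w) + 360°k)/6 for k = 0, 1, ..., 5
Compute each root as (root modulus)(cos θ_k + i sin θ_k) using full-precision intermediates, then round to 4 decimal places.
Roots: 1.4677 + 0.3715i, 0.4121 + 1.4568i, -1.0556 + 1.0853i, -1.4677 - 0.3715i, -0.4121 - 1.4568i, 1.0556 - 1.0853i


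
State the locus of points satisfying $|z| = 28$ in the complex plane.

|z| = 28 means sqrt(x^2 + y^2) = 28
This is a circle of radius 28 centered at the origin


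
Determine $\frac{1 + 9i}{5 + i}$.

Multiply numerator and denominator by conjugate (5 - i):
= (1 + 9i)(5 - i) / (5^2 + 1^2)
= (14 + 44i) / 26
Divide through by 2: (7 + 22i) / 13
= 7/13 + (22/13)i


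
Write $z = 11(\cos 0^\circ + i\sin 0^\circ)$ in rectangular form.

a = r cos θ = 11 * 1 = 11
b = r sin θ = 11 * 0 = 0
z = 11


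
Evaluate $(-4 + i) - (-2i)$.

(-4 - 0) + (1 - (-2))i = -4 + 3i


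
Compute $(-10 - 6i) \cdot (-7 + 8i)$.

(a1*a2 - b1*b2) + (a1*b2 + b1*a2)i
= (70 - (-48)) + (-80 + 42)i
= 118 - 38i


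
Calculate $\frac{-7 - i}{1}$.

Divisor is real, so divide each part by 1:
= -7 - i


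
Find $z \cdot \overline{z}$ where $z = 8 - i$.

z * conjugate(z) = |z|^2 = a^2 + b^2
= 8^2 + (-1)^2 = 65


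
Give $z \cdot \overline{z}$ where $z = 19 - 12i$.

z * conjugate(z) = |z|^2 = a^2 + b^2
= 19^2 + (-12)^2 = 505


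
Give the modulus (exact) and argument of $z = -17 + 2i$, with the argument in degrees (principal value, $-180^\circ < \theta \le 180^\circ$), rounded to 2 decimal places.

|z| = sqrt((-17)^2 + 2^2) = sqrt(293)
arg(z) = arctan(b/a) = arctan(2/-17) (quadrant-adjusted) = 173.29°


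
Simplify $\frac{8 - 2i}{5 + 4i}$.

Multiply numerator and denominator by conjugate (5 - 4i):
= (8 - 2i)(5 - 4i) / (5^2 + 4^2)
= (32 - 42i) / 41
= 32/41 - (42/41)i


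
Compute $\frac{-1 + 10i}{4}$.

Divisor is real, so divide each part by 4:
= -1/4 + (5/2)i


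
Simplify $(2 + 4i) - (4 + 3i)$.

(2 - 4) + (4 - 3)i = -2 + i


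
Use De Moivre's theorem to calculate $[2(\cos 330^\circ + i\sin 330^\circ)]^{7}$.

By De Moivre: z^n = r^n(cos(nθ) + i sin(nθ))
= 2^7(cos(7*330°) + i sin(7*330°))
= 128(cos 150° + i sin 150°)
= -64*sqrt(3) + 64i


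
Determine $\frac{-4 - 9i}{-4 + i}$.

Multiply numerator and denominator by conjugate (-4 - i):
= (-4 - 9i)(-4 - i) / ((-4)^2 + 1^2)
= (7 + 40i) / 17
= 7/17 + (40/17)i


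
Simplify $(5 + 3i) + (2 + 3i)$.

(5 + 2) + (3 + 3)i = 7 + 6i


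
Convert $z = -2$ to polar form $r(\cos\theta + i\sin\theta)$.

r = |z| = sqrt(a^2 + b^2) = sqrt((-2)^2 + (0)^2) = sqrt(4 + 0) = sqrt(4) = 2
b = 0 and a < 0, so z lies on the negative real axis: θ = 180°
z = 2(cos 180° + i sin 180°)


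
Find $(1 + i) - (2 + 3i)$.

(1 - 2) + (1 - 3)i = -1 - 2i


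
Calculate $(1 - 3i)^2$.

(a + bi)^2 = a^2 - b^2 + 2abi
= 1^2 - (-3)^2 + 2*1*(-3)i
= -8 - 6i


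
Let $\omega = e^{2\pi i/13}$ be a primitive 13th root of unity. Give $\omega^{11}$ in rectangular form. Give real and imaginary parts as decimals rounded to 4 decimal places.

ω^11 = e^(2πi·11/13) = e^(i·22π/13)
= cos(22π/13) + i sin(22π/13)
= 0.5681 - 0.8230i


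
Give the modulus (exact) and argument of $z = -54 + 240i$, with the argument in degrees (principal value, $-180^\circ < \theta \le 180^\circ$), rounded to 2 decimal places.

|z| = sqrt((-54)^2 + 240^2) = 246
arg(z) = arctan(b/a) = arctan(240/-54) (quadrant-adjusted) = 102.68°


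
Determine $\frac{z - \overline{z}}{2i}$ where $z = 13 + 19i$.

z - conjugate(z) = 2bi
(z - conjugate(z))/(2i) = 2bi/(2i) = b = 19


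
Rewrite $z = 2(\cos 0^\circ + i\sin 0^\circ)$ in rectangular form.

a = r cos θ = 2 * 1 = 2
b = r sin θ = 2 * 0 = 0
z = 2


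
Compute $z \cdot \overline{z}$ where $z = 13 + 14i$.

z * conjugate(z) = |z|^2 = a^2 + b^2
= 13^2 + 14^2 = 365


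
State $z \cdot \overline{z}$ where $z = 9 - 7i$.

z * conjugate(z) = |z|^2 = a^2 + b^2
= 9^2 + (-7)^2 = 130


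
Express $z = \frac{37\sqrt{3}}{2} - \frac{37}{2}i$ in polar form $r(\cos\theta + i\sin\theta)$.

r = |z| = sqrt(a^2 + b^2) = sqrt((37*sqrt(3)/2)^2 + (-37/2)^2) = sqrt(4107/4 + 1369/4) = sqrt(1369) = 37
θ = arctan(b/a) = arctan(-18.5/32.0429) (quadrant-adjusted) = 330°
z = 37(cos 330° + i sin 330°)


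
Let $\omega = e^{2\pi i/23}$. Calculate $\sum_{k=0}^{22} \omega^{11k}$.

Let ζ = ω^11 = e^(2πi·11/23). Since 23 ∤ 11, ζ ≠ 1.
Sum = Σ_{k=0}^{22} ζ^k = (ζ^23 - 1)/(ζ - 1) = (ω^{11·23} - 1)/(ζ - 1) = (1 - 1)/(ζ - 1) = 0


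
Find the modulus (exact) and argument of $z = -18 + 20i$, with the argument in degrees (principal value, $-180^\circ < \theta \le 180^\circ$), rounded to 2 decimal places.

|z| = sqrt((-18)^2 + 20^2) = sqrt(724)
arg(z) = arctan(b/a) = arctan(20/-18) (quadrant-adjusted) = 131.99°


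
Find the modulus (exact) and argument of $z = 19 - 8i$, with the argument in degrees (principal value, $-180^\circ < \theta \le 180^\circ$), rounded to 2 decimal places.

|z| = sqrt(19^2 + (-8)^2) = sqrt(425)
arg(z) = arctan(b/a) = arctan(-8/19) (quadrant-adjusted) = -22.83°


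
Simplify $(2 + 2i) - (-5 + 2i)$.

(2 - (-5)) + (2 - 2)i = 7


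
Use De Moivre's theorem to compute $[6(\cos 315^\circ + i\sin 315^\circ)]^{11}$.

By De Moivre: z^n = r^n(cos(nθ) + i sin(nθ))
= 6^11(cos(11*315°) + i sin(11*315°))
= 362797056(cos 225° + i sin 225°)
= -181398528*sqrt(2) - 181398528*sqrt(2)i


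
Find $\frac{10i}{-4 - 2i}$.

Multiply numerator and denominator by conjugate (-4 + 2i):
= (10i)(-4 + 2i) / ((-4)^2 + (-2)^2)
= (-20 - 40i) / 20
= -1 - 2i


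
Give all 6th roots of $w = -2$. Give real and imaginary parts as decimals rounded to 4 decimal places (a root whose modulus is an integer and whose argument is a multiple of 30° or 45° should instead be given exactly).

|w| = 2, arg(w) = 180°
Root modulus = 2^(1/6) ≈ 1.122462
Root arguments: θ_k = (180° + 360°k)/6 for k = 0, 1, ..., 5
Compute each root as (root modulus)(cos θ_k + i sin θ_k) using full-precision intermediates, then round to 4 decimal places.
Roots: 0.9721 + 0.5612i, 1.1225i, -0.9721 + 0.5612i, -0.9721 - 0.5612i, -1.1225i, 0.9721 - 0.5612i


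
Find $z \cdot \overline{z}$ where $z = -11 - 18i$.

z * conjugate(z) = |z|^2 = a^2 + b^2
= (-11)^2 + (-18)^2 = 445


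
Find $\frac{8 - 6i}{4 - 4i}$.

Multiply numerator and denominator by conjugate (4 + 4i):
= (8 - 6i)(4 + 4i) / (4^2 + (-4)^2)
= (56 + 8i) / 32
Divide through by 8: (7 + i) / 4
= 7/4 + (1/4)i


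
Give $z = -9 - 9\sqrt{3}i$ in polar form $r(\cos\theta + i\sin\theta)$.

r = |z| = sqrt(a^2 + b^2) = sqrt((-9)^2 + (-9*sqrt(3))^2) = sqrt(81 + 243) = sqrt(324) = 18
θ = arctan(b/a) = arctan(-15.5885/-9) (quadrant-adjusted) = 240°
z = 18(cos 240° + i sin 240°)


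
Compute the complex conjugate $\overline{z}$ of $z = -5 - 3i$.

If z = a + bi, then conjugate(z) = a - bi
conjugate(-5 - 3i) = -5 + 3i


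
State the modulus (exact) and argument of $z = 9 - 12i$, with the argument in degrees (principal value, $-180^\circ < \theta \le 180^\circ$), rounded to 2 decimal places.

|z| = sqrt(9^2 + (-12)^2) = 15
arg(z) = arctan(b/a) = arctan(-12/9) (quadrant-adjusted) = -53.13°


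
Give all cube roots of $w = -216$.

|w| = 216, arg(w) = 180°
Root modulus = 216^(1/3) = 6
Root arguments: θ_k = (180° + 360°k)/3 for k = 0, 1, ..., 2
Roots: 3 + 3*sqrt(3)i, -6, 3 - 3*sqrt(3)i


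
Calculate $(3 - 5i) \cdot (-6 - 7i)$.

(a1*a2 - b1*b2) + (a1*b2 + b1*a2)i
= (-18 - 35) + (-21 + 30)i
= -53 + 9i


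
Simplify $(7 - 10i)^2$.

(a + bi)^2 = a^2 - b^2 + 2abi
= 7^2 - (-10)^2 + 2*7*(-10)i
= -51 - 140i


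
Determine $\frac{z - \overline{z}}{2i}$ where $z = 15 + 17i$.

z - conjugate(z) = 2bi
(z - conjugate(z))/(2i) = 2bi/(2i) = b = 17


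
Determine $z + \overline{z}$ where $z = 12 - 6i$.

z + conjugate(z) = (a + bi) + (a - bi) = 2a
= 2 * 12 = 24


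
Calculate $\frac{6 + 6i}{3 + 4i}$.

Multiply numerator and denominator by conjugate (3 - 4i):
= (6 + 6i)(3 - 4i) / (3^2 + 4^2)
= (42 - 6i) / 25
= 42/25 - (6/25)i


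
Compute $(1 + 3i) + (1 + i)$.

(1 + 1) + (3 + 1)i = 2 + 4i


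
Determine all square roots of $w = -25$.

|w| = 25, arg(w) = 180°
Root modulus = 25^(1/2) = 5
Root arguments: θ_k = (180° + 360°k)/2 for k = 0, 1, ..., 1
Roots: 5i, -5i


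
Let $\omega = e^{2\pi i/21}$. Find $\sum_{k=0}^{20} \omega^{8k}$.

Let ζ = ω^8 = e^(2πi·8/21). Since 21 ∤ 8, ζ ≠ 1.
Sum = Σ_{k=0}^{20} ζ^k = (ζ^21 - 1)/(ζ - 1) = (ω^{8·21} - 1)/(ζ - 1) = (1 - 1)/(ζ - 1) = 0


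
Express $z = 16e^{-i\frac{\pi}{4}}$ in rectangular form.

a = r cos θ = 16 * sqrt(2)/2 = 8*sqrt(2)
b = r sin θ = 16 * -sqrt(2)/2 = -8*sqrt(2)
z = 8*sqrt(2) - 8*sqrt(2)i


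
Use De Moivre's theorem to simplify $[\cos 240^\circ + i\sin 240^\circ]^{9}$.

By De Moivre: z^n = r^n(cos(nθ) + i sin(nθ))
= 1^9(cos(9*240°) + i sin(9*240°))
= 1(cos 0° + i sin 0°)
= 1


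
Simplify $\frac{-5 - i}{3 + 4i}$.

Multiply numerator and denominator by conjugate (3 - 4i):
= (-5 - i)(3 - 4i) / (3^2 + 4^2)
= (-19 + 17i) / 25
= -19/25 + (17/25)i


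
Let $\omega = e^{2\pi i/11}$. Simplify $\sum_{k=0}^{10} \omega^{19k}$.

Let ζ = ω^19 = e^(2πi·19/11). Since 11 ∤ 19, ζ ≠ 1.
Sum = Σ_{k=0}^{10} ζ^k = (ζ^11 - 1)/(ζ - 1) = (ω^{19·11} - 1)/(ζ - 1) = (1 - 1)/(ζ - 1) = 0


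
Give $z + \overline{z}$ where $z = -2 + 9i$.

z + conjugate(z) = (a + bi) + (a - bi) = 2a
= 2 * (-2) = -4


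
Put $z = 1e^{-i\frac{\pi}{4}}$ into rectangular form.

a = r cos θ = 1 * sqrt(2)/2 = sqrt(2)/2
b = r sin θ = 1 * -sqrt(2)/2 = -sqrt(2)/2
z = sqrt(2)/2 - (sqrt(2)/2)i


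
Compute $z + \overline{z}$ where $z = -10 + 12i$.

z + conjugate(z) = (a + bi) + (a - bi) = 2a
= 2 * (-10) = -20


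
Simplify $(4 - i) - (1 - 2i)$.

(4 - 1) + (-1 - (-2))i = 3 + i


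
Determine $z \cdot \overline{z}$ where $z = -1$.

z * conjugate(z) = |z|^2 = a^2 + b^2
= (-1)^2 + 0^2 = 1


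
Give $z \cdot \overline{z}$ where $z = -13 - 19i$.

z * conjugate(z) = |z|^2 = a^2 + b^2
= (-13)^2 + (-19)^2 = 530


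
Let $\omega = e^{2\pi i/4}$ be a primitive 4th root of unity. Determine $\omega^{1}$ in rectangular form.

ω^1 = e^(2πi·1/4) = e^(i·1π/2)
= cos(1π/2) + i sin(1π/2)
= i


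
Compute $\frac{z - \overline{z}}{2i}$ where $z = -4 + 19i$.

z - conjugate(z) = 2bi
(z - conjugate(z))/(2i) = 2bi/(2i) = b = 19


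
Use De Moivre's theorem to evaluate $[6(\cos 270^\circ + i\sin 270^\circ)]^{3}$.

By De Moivre: z^n = r^n(cos(nθ) + i sin(nθ))
= 6^3(cos(3*270°) + i sin(3*270°))
= 216(cos 90° + i sin 90°)
= 216i


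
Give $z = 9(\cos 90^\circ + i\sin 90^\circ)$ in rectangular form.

a = r cos θ = 9 * 0 = 0
b = r sin θ = 9 * 1 = 9
z = 9i


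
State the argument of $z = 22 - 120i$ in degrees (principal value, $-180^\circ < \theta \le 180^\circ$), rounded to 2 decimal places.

θ = arctan(b/a) = arctan(-120/22) (quadrant-adjusted) = -79.61°


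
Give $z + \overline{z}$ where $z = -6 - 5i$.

z + conjugate(z) = (a + bi) + (a - bi) = 2a
= 2 * (-6) = -12


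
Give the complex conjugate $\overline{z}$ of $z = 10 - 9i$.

If z = a + bi, then conjugate(z) = a - bi
conjugate(10 - 9i) = 10 + 9i


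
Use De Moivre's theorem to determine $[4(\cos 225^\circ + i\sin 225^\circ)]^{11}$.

By De Moivre: z^n = r^n(cos(nθ) + i sin(nθ))
= 4^11(cos(11*225°) + i sin(11*225°))
= 4194304(cos 315° + i sin 315°)
= 2097152*sqrt(2) - 2097152*sqrt(2)i


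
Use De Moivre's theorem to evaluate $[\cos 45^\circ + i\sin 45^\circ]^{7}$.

By De Moivre: z^n = r^n(cos(nθ) + i sin(nθ))
= 1^7(cos(7*45°) + i sin(7*45°))
= 1(cos 315° + i sin 315°)
= sqrt(2)/2 - (sqrt(2)/2)i


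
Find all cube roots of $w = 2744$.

|w| = 2744, arg(w) = 0°
Root modulus = 2744^(1/3) = 14
Root arguments: θ_k = (0° + 360°k)/3 for k = 0, 1, ..., 2
Roots: 14, -7 + 7*sqrt(3)i, -7 - 7*sqrt(3)i


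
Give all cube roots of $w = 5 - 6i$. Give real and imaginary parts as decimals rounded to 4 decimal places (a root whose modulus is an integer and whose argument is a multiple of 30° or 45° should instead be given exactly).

|w| = sqrt(61) ≈ 7.810250, arg(w) ≈ 309.805571°
Root modulus = sqrt(61)^(1/3) ≈ 1.984061
Root arguments: θ_k = (arg(w) + 360°k)/3 for k = 0, 1, ..., 2
Compute each root as (root modulus)(cos θ_k + i sin θ_k) using full-precision intermediates, then round to 4 decimal places.
Roots: -0.4554 + 1.9311i, -1.4447 - 1.3599i, 1.9001 - 0.5712i


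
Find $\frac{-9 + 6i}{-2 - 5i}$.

Multiply numerator and denominator by conjugate (-2 + 5i):
= (-9 + 6i)(-2 + 5i) / ((-2)^2 + (-5)^2)
= (-12 - 57i) / 29
= -12/29 - (57/29)i


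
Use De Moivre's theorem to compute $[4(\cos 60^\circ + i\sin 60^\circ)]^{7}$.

By De Moivre: z^n = r^n(cos(nθ) + i sin(nθ))
= 4^7(cos(7*60°) + i sin(7*60°))
= 16384(cos 60° + i sin 60°)
= 8192 + 8192*sqrt(3)i


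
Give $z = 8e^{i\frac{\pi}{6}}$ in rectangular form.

a = r cos θ = 8 * sqrt(3)/2 = 4*sqrt(3)
b = r sin θ = 8 * 1/2 = 4
z = 4*sqrt(3) + 4i


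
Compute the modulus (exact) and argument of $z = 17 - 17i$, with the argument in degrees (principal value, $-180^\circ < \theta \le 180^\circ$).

|z| = sqrt(17^2 + (-17)^2) = sqrt(578)
arg(z) = arctan(b/a) = arctan(-17/17) (quadrant-adjusted) = -45°


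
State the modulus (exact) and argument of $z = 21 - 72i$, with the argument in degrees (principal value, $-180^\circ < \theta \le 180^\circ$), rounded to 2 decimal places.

|z| = sqrt(21^2 + (-72)^2) = 75
arg(z) = arctan(b/a) = arctan(-72/21) (quadrant-adjusted) = -73.74°


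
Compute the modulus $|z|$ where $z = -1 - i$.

|z| = sqrt(a^2 + b^2) = sqrt((-1)^2 + (-1)^2) = sqrt(2) = sqrt(2)


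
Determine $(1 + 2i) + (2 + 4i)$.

(1 + 2) + (2 + 4)i = 3 + 6i


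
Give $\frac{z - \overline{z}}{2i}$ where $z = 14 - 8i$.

z - conjugate(z) = 2bi
(z - conjugate(z))/(2i) = 2bi/(2i) = b = -8
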